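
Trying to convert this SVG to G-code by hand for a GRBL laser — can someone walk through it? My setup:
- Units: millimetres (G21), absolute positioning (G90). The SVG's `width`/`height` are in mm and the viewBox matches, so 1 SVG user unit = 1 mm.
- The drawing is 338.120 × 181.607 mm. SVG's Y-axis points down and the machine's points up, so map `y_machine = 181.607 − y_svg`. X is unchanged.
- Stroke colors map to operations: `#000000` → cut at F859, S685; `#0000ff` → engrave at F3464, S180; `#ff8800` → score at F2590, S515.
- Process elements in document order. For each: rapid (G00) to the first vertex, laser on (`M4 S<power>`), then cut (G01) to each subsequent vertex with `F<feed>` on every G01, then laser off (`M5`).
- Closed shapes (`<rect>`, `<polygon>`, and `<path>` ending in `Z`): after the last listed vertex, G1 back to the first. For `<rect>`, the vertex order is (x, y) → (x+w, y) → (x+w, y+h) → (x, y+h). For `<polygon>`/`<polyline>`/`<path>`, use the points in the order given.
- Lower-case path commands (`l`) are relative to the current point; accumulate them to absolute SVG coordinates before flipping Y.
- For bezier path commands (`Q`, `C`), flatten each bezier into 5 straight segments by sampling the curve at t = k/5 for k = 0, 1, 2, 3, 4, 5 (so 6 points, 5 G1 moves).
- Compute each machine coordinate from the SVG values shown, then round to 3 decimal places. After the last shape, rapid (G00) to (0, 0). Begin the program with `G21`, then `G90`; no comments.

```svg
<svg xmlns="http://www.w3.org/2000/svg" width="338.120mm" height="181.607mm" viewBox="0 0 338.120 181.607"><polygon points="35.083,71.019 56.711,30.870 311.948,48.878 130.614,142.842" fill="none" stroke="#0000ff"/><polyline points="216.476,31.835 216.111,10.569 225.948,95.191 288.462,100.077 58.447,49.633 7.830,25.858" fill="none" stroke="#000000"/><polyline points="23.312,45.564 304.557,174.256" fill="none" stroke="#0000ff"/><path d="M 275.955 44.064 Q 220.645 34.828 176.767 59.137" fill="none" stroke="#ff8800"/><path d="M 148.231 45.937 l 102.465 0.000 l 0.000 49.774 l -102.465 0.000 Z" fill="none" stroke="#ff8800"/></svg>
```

G21
G90
G00 X35.083 Y110.588
M4 S180
G01 X56.711 Y150.737 F3464
G01 X311.948 Y132.729 F3464
G01 X130.614 Y38.765 F3464
G01 X35.083 Y110.588 F3464
M5
G00 X216.476 Y149.772
M4 S685
G01 X216.111 Y171.038 F859
G01 X225.948 Y86.416 F859
G01 X288.462 Y81.530 F859
G01 X58.447 Y131.974 F859
G01 X7.830 Y155.749 F859
M5
G00 X23.312 Y136.043
M4 S180
G01 X304.557 Y7.351 F3464
M5
G00 X275.955 Y137.543
M4 S515
G01 X254.288 Y139.896 F2590
G01 X233.536 Y139.565 F2590
G01 X213.699 Y136.550 F2590
G01 X194.775 Y130.852 F2590
G01 X176.767 Y122.470 F2590
M5
G00 X148.231 Y135.670
M4 S515
G01 X250.696 Y135.670 F2590
G01 X250.696 Y85.896 F2590
G01 X148.231 Y85.896 F2590
G01 X148.231 Y135.670 F2590
M5
G00 X0.000 Y0.000

1 u = 1 mm; y_m = 181.607 − y.

[1] `<polygon>` closed polygon, #0000ff→engrave S180 F3464: (35.083,110.588) → (56.711,150.737) → (311.948,132.729) → (130.614,38.765) → (35.083,110.588) (closed)

[2] `<polyline>` open polyline, #000000→cut S685 F859: (216.476,149.772) → (216.111,171.038) → (225.948,86.416) → (288.462,81.530) → (58.447,131.974) → (7.830,155.749)

[3] `<polyline>` line segment, #0000ff→engrave S180 F3464: (23.312,136.043) → (304.557,7.351)

[4] `<path>` quadratic bezier, #ff8800→score S515 F2590: (275.955,137.543) → (254.288,139.896) → (233.536,139.565) → (213.699,136.550) → (194.775,130.852) → (176.767,122.470)

[5] `<path>` rectangle, #ff8800→score S515 F2590: (148.231,135.670) → (250.696,135.670) → (250.696,85.896) → (148.231,85.896) → (148.231,135.670) (closed)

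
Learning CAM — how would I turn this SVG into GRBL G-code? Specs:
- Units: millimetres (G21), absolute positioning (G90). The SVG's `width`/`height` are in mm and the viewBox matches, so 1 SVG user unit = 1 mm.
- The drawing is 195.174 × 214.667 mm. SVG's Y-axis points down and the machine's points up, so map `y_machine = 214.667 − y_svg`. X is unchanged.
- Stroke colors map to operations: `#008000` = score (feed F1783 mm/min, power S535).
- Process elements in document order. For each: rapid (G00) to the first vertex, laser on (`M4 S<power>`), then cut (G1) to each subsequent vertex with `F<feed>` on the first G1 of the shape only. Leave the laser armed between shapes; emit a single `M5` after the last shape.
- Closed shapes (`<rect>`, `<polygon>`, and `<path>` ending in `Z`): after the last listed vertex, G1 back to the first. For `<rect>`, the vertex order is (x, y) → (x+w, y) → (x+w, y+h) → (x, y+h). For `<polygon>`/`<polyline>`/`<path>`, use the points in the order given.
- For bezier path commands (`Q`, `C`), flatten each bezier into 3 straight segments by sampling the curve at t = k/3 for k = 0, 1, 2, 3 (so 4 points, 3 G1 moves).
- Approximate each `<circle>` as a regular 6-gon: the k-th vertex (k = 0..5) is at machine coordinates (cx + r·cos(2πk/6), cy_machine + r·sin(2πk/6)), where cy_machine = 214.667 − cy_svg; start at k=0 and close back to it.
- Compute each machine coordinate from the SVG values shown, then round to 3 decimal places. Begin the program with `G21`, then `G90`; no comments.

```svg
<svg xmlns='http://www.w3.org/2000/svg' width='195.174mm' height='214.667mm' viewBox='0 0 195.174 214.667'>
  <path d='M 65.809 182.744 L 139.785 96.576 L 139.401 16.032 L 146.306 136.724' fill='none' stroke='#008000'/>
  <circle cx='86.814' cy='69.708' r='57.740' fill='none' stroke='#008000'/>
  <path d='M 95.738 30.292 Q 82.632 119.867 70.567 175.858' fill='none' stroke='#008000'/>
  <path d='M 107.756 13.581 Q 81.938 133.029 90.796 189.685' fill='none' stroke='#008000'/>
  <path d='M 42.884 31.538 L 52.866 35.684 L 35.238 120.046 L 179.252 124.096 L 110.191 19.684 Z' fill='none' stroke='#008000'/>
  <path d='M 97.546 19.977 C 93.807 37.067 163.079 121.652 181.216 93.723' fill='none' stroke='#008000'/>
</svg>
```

Since the viewBox matches the mm dimensions, user units are millimetres directly. The only transform is the Y-flip y_m = 214.667 − y_svg.

Shape 1 is a open polyline drawn with `<path>`. Its stroke #008000 means score at S535, F1783. After flipping Y the toolpath is (65.809,31.923) → (139.785,118.091) → (139.401,198.635) → (146.306,77.943).

Shape 2 is a circle drawn with `<circle>`. Its stroke #008000 means score at S535, F1783. After flipping Y the toolpath is (144.554,144.959) → (115.684,194.963) → (57.944,194.963) → (29.074,144.959) → (57.944,94.955) → (115.684,94.955) → (144.554,144.959), returning to the start.

Shape 3 is a quadratic bezier drawn with `<path>`. Its stroke #008000 means score at S535, F1783. After flipping Y the toolpath is (95.738,184.375) → (87.116,128.390) → (78.726,79.868) → (70.567,38.809).

Shape 4 is a quadratic bezier drawn with `<path>`. Its stroke #008000 means score at S535, F1783. After flipping Y the toolpath is (107.756,201.086) → (94.397,128.431) → (88.744,69.730) → (90.796,24.982).

Shape 5 is a closed polygon drawn with `<path>`. Its stroke #008000 means score at S535, F1783. After flipping Y the toolpath is (42.884,183.129) → (52.866,178.983) → (35.238,94.621) → (179.252,90.571) → (110.191,194.983) → (42.884,183.129), returning to the start.

Shape 6 is a cubic bezier drawn with `<path>`. Its stroke #008000 means score at S535, F1783. After flipping Y the toolpath is (97.546,194.690) → (113.546,161.769) → (150.632,123.853) → (181.216,120.944).

G21
G90
G00 X65.809 Y31.923
M4 S535
G1 X139.785 Y118.091 F1783
G1 X139.401 Y198.635
G1 X146.306 Y77.943
G00 X144.554 Y144.959
M4 S535
G1 X115.684 Y194.963 F1783
G1 X57.944 Y194.963
G1 X29.074 Y144.959
G1 X57.944 Y94.955
G1 X115.684 Y94.955
G1 X144.554 Y144.959
G00 X95.738 Y184.375
M4 S535
G1 X87.116 Y128.390 F1783
G1 X78.726 Y79.868
G1 X70.567 Y38.809
G00 X107.756 Y201.086
M4 S535
G1 X94.397 Y128.431 F1783
G1 X88.744 Y69.730
G1 X90.796 Y24.982
G00 X42.884 Y183.129
M4 S535
G1 X52.866 Y178.983 F1783
G1 X35.238 Y94.621
G1 X179.252 Y90.571
G1 X110.191 Y194.983
G1 X42.884 Y183.129
G00 X97.546 Y194.690
M4 S535
G1 X113.546 Y161.769 F1783
G1 X150.632 Y123.853
G1 X181.216 Y120.944
M5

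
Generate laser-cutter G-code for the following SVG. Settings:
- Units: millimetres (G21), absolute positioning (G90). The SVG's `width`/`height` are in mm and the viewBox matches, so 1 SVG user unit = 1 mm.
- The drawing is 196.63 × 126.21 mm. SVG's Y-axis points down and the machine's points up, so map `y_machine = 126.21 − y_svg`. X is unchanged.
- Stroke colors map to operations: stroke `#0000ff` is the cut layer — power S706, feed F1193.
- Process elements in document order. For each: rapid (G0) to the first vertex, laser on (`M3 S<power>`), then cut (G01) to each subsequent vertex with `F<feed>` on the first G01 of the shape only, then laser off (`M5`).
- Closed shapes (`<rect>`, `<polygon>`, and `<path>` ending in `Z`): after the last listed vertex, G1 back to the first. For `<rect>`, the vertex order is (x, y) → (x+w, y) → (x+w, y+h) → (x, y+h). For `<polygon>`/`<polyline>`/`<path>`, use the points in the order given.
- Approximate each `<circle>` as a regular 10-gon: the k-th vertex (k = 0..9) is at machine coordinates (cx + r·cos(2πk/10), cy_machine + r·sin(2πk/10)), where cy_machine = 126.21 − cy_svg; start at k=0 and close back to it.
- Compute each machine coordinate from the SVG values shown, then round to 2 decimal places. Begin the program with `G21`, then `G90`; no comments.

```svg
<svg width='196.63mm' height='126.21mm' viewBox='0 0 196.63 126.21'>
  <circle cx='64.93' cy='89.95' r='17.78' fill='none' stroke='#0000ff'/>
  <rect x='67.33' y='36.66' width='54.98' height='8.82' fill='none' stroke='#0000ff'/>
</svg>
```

1 u = 1 mm; y_m = 126.21 − y.

[1] `<circle>` circle, #0000ff→cut S706 F1193: (82.71,36.26) → (79.31,46.71) → (70.42,53.17) → (59.44,53.17) → (50.55,46.71) → (47.15,36.26) → (50.55,25.81) → (59.44,19.35) → (70.42,19.35) → (79.31,25.81) → (82.71,36.26) (closed)

[2] `<rect>` rectangle, #0000ff→cut S706 F1193: (67.33,89.55) → (122.31,89.55) → (122.31,80.73) → (67.33,80.73) → (67.33,89.55) (closed)

G21
G90
G0 X82.71 Y36.26
M3 S706
G01 X79.31 Y46.71 F1193
G01 X70.42 Y53.17
G01 X59.44 Y53.17
G01 X50.55 Y46.71
G01 X47.15 Y36.26
G01 X50.55 Y25.81
G01 X59.44 Y19.35
G01 X70.42 Y19.35
G01 X79.31 Y25.81
G01 X82.71 Y36.26
M5
G0 X67.33 Y89.55
M3 S706
G01 X122.31 Y89.55 F1193
G01 X122.31 Y80.73
G01 X67.33 Y80.73
G01 X67.33 Y89.55
M5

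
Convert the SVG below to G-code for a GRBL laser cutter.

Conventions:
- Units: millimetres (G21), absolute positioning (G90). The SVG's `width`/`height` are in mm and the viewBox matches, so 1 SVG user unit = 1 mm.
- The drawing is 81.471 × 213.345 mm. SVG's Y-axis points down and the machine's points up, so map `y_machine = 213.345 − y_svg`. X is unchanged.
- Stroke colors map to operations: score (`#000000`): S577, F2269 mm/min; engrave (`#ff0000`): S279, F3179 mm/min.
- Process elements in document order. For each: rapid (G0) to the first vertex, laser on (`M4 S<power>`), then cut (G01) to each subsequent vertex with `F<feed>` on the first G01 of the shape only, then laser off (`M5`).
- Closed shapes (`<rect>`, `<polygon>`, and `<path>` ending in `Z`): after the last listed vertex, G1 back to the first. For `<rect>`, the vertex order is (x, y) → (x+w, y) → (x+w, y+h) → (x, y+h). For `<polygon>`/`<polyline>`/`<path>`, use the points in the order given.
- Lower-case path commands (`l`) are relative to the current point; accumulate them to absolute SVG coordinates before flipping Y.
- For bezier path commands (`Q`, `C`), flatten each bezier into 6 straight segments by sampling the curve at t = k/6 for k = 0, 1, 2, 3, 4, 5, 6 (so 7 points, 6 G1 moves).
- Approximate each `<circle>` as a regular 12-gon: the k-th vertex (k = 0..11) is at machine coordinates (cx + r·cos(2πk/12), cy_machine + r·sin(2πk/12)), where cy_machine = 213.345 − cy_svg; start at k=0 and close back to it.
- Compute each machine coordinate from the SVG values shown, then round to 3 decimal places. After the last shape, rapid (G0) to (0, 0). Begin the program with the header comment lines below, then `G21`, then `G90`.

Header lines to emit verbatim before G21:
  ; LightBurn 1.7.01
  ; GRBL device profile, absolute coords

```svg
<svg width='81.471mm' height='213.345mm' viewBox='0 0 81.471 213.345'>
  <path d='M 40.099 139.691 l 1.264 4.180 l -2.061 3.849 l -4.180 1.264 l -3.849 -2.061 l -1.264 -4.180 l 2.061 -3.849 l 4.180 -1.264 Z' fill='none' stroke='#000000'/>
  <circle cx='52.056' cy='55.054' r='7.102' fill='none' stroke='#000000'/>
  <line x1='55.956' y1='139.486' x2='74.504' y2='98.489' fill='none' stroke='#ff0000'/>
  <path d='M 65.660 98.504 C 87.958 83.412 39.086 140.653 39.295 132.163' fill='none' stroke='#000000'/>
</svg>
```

; LightBurn 1.7.01
; GRBL device profile, absolute coords
G21
G90
G0 X40.099 Y73.654
M4 S577
G01 X41.363 Y69.474 F2269
G01 X39.302 Y65.625
G01 X35.122 Y64.361
G01 X31.273 Y66.422
G01 X30.009 Y70.602
G01 X32.070 Y74.451
G01 X36.250 Y75.715
G01 X40.099 Y73.654
M5
G0 X59.158 Y158.291
M4 S577
G01 X58.207 Y161.842 F2269
G01 X55.607 Y164.442
G01 X52.056 Y165.393
G01 X48.505 Y164.442
G01 X45.905 Y161.842
G01 X44.954 Y158.291
G01 X45.905 Y154.740
G01 X48.505 Y152.140
G01 X52.056 Y151.189
G01 X55.607 Y152.140
G01 X58.207 Y154.740
G01 X59.158 Y158.291
M5
G0 X55.956 Y73.859
M4 S279
G01 X74.504 Y114.856 F3179
M5
G0 X65.660 Y114.841
M4 S577
G01 X71.435 Y116.998 F2269
G01 X68.688 Y110.935
G01 X60.761 Y100.487
G01 X50.993 Y89.489
G01 X42.724 Y81.775
G01 X39.295 Y81.182
M5
G0 X0.000 Y0.000

Since the viewBox matches the mm dimensions, user units are millimetres directly. The only transform is the Y-flip y_m = 213.345 − y_svg.

Shape 1 is a regular polygon drawn with `<path>`. Its stroke #000000 means score at S577, F2269. After flipping Y the toolpath is (40.099,73.654) → (41.363,69.474) → (39.302,65.625) → (35.122,64.361) → (31.273,66.422) → (30.009,70.602) → (32.070,74.451) → (36.250,75.715) → (40.099,73.654), returning to the start.

Shape 2 is a circle drawn with `<circle>`. Its stroke #000000 means score at S577, F2269. After flipping Y the toolpath is (59.158,158.291) → (58.207,161.842) → (55.607,164.442) → (52.056,165.393) → (48.505,164.442) → (45.905,161.842) → (44.954,158.291) → (45.905,154.740) → (48.505,152.140) → (52.056,151.189) → (55.607,152.140) → (58.207,154.740) → (59.158,158.291), returning to the start.

Shape 3 is a line segment drawn with `<line>`. Its stroke #ff0000 means engrave at S279, F3179. After flipping Y the toolpath is (55.956,73.859) → (74.504,114.856).

Shape 4 is a cubic bezier drawn with `<path>`. Its stroke #000000 means score at S577, F2269. After flipping Y the toolpath is (65.660,114.841) → (71.435,116.998) → (68.688,110.935) → (60.761,100.487) → (50.993,89.489) → (42.724,81.775) → (39.295,81.182).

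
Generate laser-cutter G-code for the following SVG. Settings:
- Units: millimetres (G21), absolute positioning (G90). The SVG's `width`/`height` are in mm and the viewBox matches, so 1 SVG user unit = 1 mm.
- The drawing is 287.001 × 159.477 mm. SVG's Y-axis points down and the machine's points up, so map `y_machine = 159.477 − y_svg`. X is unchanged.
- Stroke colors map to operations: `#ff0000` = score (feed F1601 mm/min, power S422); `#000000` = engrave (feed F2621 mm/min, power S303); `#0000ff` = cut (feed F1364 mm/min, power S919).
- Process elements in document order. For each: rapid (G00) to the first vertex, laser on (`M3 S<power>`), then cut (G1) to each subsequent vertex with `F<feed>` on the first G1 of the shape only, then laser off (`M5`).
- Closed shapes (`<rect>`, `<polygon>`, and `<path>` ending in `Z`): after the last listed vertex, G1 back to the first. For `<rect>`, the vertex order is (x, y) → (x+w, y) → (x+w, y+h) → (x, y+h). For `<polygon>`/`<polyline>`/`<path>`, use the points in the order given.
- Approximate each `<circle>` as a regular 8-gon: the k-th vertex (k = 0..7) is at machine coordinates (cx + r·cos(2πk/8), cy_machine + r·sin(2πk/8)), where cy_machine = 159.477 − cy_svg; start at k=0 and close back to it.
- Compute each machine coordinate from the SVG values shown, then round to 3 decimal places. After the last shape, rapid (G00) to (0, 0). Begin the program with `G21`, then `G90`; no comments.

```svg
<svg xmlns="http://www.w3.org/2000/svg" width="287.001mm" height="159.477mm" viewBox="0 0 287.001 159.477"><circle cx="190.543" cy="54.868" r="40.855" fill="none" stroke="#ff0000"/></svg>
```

Since the viewBox matches the mm dimensions, user units are millimetres directly. The only transform is the Y-flip y_m = 159.477 − y_svg.

Shape 1 is a circle drawn with `<circle>`. Its stroke #ff0000 means score at S422, F1601. After flipping Y the toolpath is (231.398,104.609) → (219.432,133.498) → (190.543,145.464) → (161.654,133.498) → (149.688,104.609) → (161.654,75.720) → (190.543,63.754) → (219.432,75.720) → (231.398,104.609), returning to the start.

G21
G90
G00 X231.398 Y104.609
M3 S422
G1 X219.432 Y133.498 F1601
G1 X190.543 Y145.464
G1 X161.654 Y133.498
G1 X149.688 Y104.609
G1 X161.654 Y75.720
G1 X190.543 Y63.754
G1 X219.432 Y75.720
G1 X231.398 Y104.609
M5
G00 X0.000 Y0.000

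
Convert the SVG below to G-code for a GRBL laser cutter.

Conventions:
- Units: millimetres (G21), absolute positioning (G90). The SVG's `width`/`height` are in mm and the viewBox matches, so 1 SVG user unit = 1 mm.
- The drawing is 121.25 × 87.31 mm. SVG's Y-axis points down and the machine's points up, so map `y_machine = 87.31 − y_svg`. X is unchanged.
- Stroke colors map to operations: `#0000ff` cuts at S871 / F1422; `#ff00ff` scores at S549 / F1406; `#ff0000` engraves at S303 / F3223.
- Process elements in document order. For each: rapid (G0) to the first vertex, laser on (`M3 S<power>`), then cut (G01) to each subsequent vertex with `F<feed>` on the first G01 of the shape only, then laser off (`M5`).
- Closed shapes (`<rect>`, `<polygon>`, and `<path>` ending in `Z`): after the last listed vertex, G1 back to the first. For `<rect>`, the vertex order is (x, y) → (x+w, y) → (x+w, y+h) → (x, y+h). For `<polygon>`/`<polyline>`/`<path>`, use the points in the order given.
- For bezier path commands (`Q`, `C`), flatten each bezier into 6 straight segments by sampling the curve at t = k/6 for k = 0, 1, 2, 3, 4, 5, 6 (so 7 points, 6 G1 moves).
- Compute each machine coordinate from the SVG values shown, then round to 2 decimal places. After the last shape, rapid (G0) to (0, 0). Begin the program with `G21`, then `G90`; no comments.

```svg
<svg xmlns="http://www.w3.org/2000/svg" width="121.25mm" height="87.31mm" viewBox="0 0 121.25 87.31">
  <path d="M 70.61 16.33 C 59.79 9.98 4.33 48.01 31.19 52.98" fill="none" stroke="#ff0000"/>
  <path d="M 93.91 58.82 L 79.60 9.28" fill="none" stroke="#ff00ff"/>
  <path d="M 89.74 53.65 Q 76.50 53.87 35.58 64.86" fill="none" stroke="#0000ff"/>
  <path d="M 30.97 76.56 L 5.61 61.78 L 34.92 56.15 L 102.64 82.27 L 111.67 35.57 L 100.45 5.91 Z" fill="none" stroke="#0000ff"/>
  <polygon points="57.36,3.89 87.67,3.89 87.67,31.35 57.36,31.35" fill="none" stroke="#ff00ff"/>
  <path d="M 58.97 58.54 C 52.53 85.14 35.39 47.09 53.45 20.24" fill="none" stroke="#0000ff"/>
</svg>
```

G21
G90
G0 X70.61 Y70.98
M3 S303
G01 X62.07 Y70.82 F3223
G01 X49.61 Y65.40
G01 X36.77 Y56.90
G01 X27.07 Y47.45
G01 X24.03 Y39.21
G01 X31.19 Y34.33
M5
G0 X93.91 Y28.49
M3 S549
G01 X79.60 Y78.03 F1406
M5
G0 X89.74 Y33.66
M3 S871
G01 X84.56 Y33.29 F1422
G01 X77.84 Y32.32
G01 X69.58 Y30.75
G01 X59.78 Y28.58
G01 X48.45 Y25.81
G01 X35.58 Y22.45
M5
G0 X30.97 Y10.75
M3 S871
G01 X5.61 Y25.53 F1422
G01 X34.92 Y31.16
G01 X102.64 Y5.04
G01 X111.67 Y51.74
G01 X100.45 Y81.40
G01 X30.97 Y10.75
M5
G0 X57.36 Y83.42
M3 S549
G01 X87.67 Y83.42 F1406
G01 X87.67 Y55.96
G01 X57.36 Y55.96
G01 X57.36 Y83.42
M5
G0 X58.97 Y28.77
M3 S871
G01 X55.07 Y20.51 F1422
G01 X50.66 Y20.91
G01 X47.02 Y27.88
G01 X45.42 Y39.30
G01 X47.14 Y53.06
G01 X53.45 Y67.07
M5
G0 X0.00 Y0.00

1 u = 1 mm; y_m = 87.31 − y.

[1] `<path>` cubic bezier, #ff0000→engrave S303 F3223: (70.61,70.98) → (62.07,70.82) → (49.61,65.40) → (36.77,56.90) → (27.07,47.45) → (24.03,39.21) → (31.19,34.33)

[2] `<path>` line segment, #ff00ff→score S549 F1406: (93.91,28.49) → (79.60,78.03)

[3] `<path>` quadratic bezier, #0000ff→cut S871 F1422: (89.74,33.66) → (84.56,33.29) → (77.84,32.32) → (69.58,30.75) → (59.78,28.58) → (48.45,25.81) → (35.58,22.45)

[4] `<path>` closed polygon, #0000ff→cut S871 F1422: (30.97,10.75) → (5.61,25.53) → (34.92,31.16) → (102.64,5.04) → (111.67,51.74) → (100.45,81.40) → (30.97,10.75) (closed)

[5] `<polygon>` rectangle, #ff00ff→score S549 F1406: (57.36,83.42) → (87.67,83.42) → (87.67,55.96) → (57.36,55.96) → (57.36,83.42) (closed)

[6] `<path>` cubic bezier, #0000ff→cut S871 F1422: (58.97,28.77) → (55.07,20.51) → (50.66,20.91) → (47.02,27.88) → (45.42,39.30) → (47.14,53.06) → (53.45,67.07)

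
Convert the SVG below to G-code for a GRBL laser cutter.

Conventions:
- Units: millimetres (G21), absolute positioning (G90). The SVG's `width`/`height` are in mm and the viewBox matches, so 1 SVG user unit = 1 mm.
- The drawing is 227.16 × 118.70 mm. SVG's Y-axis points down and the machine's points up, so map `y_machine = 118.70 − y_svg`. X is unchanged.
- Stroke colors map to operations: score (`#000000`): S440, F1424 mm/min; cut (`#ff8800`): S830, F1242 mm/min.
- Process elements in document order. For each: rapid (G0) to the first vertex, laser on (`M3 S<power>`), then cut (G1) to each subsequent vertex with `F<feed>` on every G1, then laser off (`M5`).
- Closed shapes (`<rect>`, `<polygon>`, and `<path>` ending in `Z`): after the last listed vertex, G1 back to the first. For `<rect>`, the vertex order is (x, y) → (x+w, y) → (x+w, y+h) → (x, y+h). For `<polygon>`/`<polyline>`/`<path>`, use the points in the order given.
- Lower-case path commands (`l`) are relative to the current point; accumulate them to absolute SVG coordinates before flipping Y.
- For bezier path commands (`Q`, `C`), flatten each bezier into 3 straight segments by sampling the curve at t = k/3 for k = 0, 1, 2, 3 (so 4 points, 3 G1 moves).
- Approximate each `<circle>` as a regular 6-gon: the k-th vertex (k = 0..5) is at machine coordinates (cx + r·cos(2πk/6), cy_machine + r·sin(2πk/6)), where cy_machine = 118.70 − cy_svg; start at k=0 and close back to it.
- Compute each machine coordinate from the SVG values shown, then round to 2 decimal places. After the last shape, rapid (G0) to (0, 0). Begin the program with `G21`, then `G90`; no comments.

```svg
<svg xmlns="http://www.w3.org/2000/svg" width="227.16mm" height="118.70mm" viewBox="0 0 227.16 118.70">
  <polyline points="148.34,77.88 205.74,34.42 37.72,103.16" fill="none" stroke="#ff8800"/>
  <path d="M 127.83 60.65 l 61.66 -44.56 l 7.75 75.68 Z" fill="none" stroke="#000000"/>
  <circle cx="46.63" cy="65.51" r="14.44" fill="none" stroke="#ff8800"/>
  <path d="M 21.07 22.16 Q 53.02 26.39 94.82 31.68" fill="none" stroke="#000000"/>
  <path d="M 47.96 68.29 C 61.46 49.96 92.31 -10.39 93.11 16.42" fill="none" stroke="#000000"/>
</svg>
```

1 u = 1 mm; y_m = 118.70 − y.

[1] `<polyline>` open polyline, #ff8800→cut S830 F1242: (148.34,40.82) → (205.74,84.28) → (37.72,15.54)

[2] `<path>` regular polygon, #000000→score S440 F1424: (127.83,58.05) → (189.49,102.61) → (197.24,26.93) → (127.83,58.05) (closed)

[3] `<circle>` circle, #ff8800→cut S830 F1242: (61.07,53.19) → (53.85,65.70) → (39.41,65.70) → (32.19,53.19) → (39.41,40.68) → (53.85,40.68) → (61.07,53.19) (closed)

[4] `<path>` quadratic bezier, #000000→score S440 F1424: (21.07,96.54) → (43.46,93.60) → (68.05,90.43) → (94.82,87.02)

[5] `<path>` cubic bezier, #000000→score S440 F1424: (47.96,50.41) → (65.49,77.96) → (84.05,104.82) → (93.11,102.28)

G21
G90
G0 X148.34 Y40.82
M3 S830
G1 X205.74 Y84.28 F1242
G1 X37.72 Y15.54 F1242
M5
G0 X127.83 Y58.05
M3 S440
G1 X189.49 Y102.61 F1424
G1 X197.24 Y26.93 F1424
G1 X127.83 Y58.05 F1424
M5
G0 X61.07 Y53.19
M3 S830
G1 X53.85 Y65.70 F1242
G1 X39.41 Y65.70 F1242
G1 X32.19 Y53.19 F1242
G1 X39.41 Y40.68 F1242
G1 X53.85 Y40.68 F1242
G1 X61.07 Y53.19 F1242
M5
G0 X21.07 Y96.54
M3 S440
G1 X43.46 Y93.60 F1424
G1 X68.05 Y90.43 F1424
G1 X94.82 Y87.02 F1424
M5
G0 X47.96 Y50.41
M3 S440
G1 X65.49 Y77.96 F1424
G1 X84.05 Y104.82 F1424
G1 X93.11 Y102.28 F1424
M5
G0 X0.00 Y0.00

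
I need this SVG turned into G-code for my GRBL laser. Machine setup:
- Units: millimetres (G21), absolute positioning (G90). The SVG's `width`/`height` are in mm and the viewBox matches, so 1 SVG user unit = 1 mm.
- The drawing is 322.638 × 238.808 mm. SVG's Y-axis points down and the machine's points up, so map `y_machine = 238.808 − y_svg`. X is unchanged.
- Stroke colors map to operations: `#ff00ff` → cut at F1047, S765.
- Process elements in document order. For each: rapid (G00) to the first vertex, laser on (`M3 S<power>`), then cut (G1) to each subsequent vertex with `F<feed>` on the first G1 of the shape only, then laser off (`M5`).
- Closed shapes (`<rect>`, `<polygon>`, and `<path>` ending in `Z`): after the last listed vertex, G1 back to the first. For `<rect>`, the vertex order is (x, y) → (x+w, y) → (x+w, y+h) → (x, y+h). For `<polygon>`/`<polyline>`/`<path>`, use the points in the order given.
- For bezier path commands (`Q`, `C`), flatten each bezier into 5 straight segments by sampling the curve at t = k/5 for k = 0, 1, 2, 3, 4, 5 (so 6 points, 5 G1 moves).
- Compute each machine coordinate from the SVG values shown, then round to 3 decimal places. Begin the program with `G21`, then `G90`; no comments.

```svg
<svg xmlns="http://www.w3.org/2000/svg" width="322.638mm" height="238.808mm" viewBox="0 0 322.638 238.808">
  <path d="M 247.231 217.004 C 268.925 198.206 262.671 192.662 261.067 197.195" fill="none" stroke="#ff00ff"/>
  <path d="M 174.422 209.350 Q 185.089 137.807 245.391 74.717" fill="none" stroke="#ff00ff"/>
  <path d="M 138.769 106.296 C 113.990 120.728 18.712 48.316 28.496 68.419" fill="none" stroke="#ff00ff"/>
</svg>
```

1 u = 1 mm; y_m = 238.808 − y.

[1] `<path>` cubic bezier, #ff00ff→cut S765 F1047: (247.231,21.804) → (257.154,31.518) → (261.935,38.203) → (263.138,42.012) → (262.327,43.098) → (261.067,41.613)

[2] `<path>` quadratic bezier, #ff00ff→cut S765 F1047: (174.422,29.458) → (180.674,57.737) → (190.897,85.340) → (205.091,112.267) → (223.256,138.517) → (245.391,164.091)

[3] `<path>` cubic bezier, #ff00ff→cut S765 F1047: (138.769,132.512) → (116.846,132.839) → (86.431,145.400) → (55.949,161.584) → (33.829,172.784) → (28.496,170.389)

G21
G90
G00 X247.231 Y21.804
M3 S765
G1 X257.154 Y31.518 F1047
G1 X261.935 Y38.203
G1 X263.138 Y42.012
G1 X262.327 Y43.098
G1 X261.067 Y41.613
M5
G00 X174.422 Y29.458
M3 S765
G1 X180.674 Y57.737 F1047
G1 X190.897 Y85.340
G1 X205.091 Y112.267
G1 X223.256 Y138.517
G1 X245.391 Y164.091
M5
G00 X138.769 Y132.512
M3 S765
G1 X116.846 Y132.839 F1047
G1 X86.431 Y145.400
G1 X55.949 Y161.584
G1 X33.829 Y172.784
G1 X28.496 Y170.389
M5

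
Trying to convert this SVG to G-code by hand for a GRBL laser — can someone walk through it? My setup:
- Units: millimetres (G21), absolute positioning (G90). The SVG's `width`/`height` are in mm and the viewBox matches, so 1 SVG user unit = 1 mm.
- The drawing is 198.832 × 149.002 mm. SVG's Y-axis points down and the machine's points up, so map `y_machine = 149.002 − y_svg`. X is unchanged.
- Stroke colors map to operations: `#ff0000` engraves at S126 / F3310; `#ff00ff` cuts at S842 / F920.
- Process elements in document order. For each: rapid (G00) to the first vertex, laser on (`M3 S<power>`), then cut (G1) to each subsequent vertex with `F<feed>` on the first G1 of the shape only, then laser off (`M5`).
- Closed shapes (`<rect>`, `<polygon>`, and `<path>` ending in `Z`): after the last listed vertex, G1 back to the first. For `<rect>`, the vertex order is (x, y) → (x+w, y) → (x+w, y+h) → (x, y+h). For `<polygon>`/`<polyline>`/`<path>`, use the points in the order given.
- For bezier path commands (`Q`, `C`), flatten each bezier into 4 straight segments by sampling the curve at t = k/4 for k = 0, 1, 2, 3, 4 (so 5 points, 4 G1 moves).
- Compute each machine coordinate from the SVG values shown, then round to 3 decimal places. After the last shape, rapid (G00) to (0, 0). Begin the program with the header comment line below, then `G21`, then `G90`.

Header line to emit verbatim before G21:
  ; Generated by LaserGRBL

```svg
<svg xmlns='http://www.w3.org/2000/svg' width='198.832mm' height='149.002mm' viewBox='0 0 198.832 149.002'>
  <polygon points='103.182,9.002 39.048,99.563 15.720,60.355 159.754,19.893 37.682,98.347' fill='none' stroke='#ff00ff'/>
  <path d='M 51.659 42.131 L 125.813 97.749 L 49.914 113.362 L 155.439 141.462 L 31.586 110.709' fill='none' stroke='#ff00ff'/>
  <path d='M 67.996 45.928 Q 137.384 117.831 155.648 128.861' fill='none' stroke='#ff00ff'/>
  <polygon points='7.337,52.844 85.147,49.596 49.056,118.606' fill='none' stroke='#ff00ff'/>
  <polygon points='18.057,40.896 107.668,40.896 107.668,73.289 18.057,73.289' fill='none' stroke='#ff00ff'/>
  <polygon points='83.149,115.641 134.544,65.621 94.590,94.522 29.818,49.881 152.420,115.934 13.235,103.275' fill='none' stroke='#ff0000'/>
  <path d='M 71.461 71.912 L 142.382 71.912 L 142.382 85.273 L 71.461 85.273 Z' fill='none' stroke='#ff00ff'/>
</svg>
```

viewBox `0 0 198.832 149.002` with mm width/height → 1 unit = 1 mm. Flip: y_m = 149.002 − y_svg.

**Shape 1** — `<polygon>` closed polygon, stroke `#ff00ff` → cut (S842, F920). Machine vertices: (103.182,140.000) → (39.048,49.439) → (15.720,88.647) → (159.754,129.109) → (37.682,50.655) → (103.182,140.000). Closed: final G1 returns to the first vertex.

**Shape 2** — `<path>` open polyline, stroke `#ff00ff` → cut (S842, F920). Machine vertices: (51.659,106.871) → (125.813,51.253) → (49.914,35.640) → (155.439,7.540) → (31.586,38.293). Open path.

**Shape 3** — `<path>` quadratic bezier, stroke `#ff00ff` → cut (S842, F920). Control points (SVG): P0=(67.996,45.928), P1=(137.384,117.831), P2=(155.648,128.861); sampled at t=k/4. Machine vertices: (67.996,103.074) → (99.495,70.927) → (124.603,46.389) → (143.321,29.461) → (155.648,20.141). Open path.

**Shape 4** — `<polygon>` regular polygon, stroke `#ff00ff` → cut (S842, F920). Machine vertices: (7.337,96.158) → (85.147,99.406) → (49.056,30.396) → (7.337,96.158). Closed: final G1 returns to the first vertex.

**Shape 5** — `<polygon>` rectangle, stroke `#ff00ff` → cut (S842, F920). Machine vertices: (18.057,108.106) → (107.668,108.106) → (107.668,75.713) → (18.057,75.713) → (18.057,108.106). Closed: final G1 returns to the first vertex.

**Shape 6** — `<polygon>` closed polygon, stroke `#ff0000` → engrave (S126, F3310). Machine vertices: (83.149,33.361) → (134.544,83.381) → (94.590,54.480) → (29.818,99.121) → (152.420,33.068) → (13.235,45.727) → (83.149,33.361). Closed: final G1 returns to the first vertex.

**Shape 7** — `<path>` rectangle, stroke `#ff00ff` → cut (S842, F920). Machine vertices: (71.461,77.090) → (142.382,77.090) → (142.382,63.729) → (71.461,63.729) → (71.461,77.090). Closed: final G1 returns to the first vertex.

; Generated by LaserGRBL
G21
G90
G00 X103.182 Y140.000
M3 S842
G1 X39.048 Y49.439 F920
G1 X15.720 Y88.647
G1 X159.754 Y129.109
G1 X37.682 Y50.655
G1 X103.182 Y140.000
M5
G00 X51.659 Y106.871
M3 S842
G1 X125.813 Y51.253 F920
G1 X49.914 Y35.640
G1 X155.439 Y7.540
G1 X31.586 Y38.293
M5
G00 X67.996 Y103.074
M3 S842
G1 X99.495 Y70.927 F920
G1 X124.603 Y46.389
G1 X143.321 Y29.461
G1 X155.648 Y20.141
M5
G00 X7.337 Y96.158
M3 S842
G1 X85.147 Y99.406 F920
G1 X49.056 Y30.396
G1 X7.337 Y96.158
M5
G00 X18.057 Y108.106
M3 S842
G1 X107.668 Y108.106 F920
G1 X107.668 Y75.713
G1 X18.057 Y75.713
G1 X18.057 Y108.106
M5
G00 X83.149 Y33.361
M3 S126
G1 X134.544 Y83.381 F3310
G1 X94.590 Y54.480
G1 X29.818 Y99.121
G1 X152.420 Y33.068
G1 X13.235 Y45.727
G1 X83.149 Y33.361
M5
G00 X71.461 Y77.090
M3 S842
G1 X142.382 Y77.090 F920
G1 X142.382 Y63.729
G1 X71.461 Y63.729
G1 X71.461 Y77.090
M5
G00 X0.000 Y0.000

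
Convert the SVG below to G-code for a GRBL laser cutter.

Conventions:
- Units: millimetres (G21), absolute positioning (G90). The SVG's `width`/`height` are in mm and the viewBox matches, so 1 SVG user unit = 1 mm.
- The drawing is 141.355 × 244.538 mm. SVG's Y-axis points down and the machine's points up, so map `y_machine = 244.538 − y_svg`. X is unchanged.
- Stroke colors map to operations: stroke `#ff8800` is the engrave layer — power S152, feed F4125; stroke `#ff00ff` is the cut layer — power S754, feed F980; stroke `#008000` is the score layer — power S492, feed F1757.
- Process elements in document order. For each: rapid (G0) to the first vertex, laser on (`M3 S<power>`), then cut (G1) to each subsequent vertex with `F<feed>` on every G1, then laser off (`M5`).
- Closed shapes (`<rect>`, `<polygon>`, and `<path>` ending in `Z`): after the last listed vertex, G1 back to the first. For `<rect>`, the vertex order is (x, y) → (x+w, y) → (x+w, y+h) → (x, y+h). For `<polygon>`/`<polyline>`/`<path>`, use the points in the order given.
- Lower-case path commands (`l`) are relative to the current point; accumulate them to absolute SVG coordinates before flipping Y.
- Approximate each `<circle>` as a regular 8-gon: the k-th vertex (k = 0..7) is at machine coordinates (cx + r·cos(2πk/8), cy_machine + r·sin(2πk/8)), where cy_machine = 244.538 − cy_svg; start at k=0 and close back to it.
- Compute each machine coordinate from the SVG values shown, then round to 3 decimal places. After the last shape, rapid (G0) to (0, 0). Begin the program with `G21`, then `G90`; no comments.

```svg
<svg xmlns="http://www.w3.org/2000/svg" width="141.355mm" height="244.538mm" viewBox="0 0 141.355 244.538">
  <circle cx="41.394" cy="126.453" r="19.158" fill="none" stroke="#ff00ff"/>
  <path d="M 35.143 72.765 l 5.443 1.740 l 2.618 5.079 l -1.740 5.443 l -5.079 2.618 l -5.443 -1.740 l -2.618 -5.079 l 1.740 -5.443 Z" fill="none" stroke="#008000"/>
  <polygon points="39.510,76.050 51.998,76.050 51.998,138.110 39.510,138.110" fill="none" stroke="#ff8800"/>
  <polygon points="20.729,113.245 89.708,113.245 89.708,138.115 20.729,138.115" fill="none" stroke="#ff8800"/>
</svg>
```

G21
G90
G0 X60.552 Y118.085
M3 S754
G1 X54.941 Y131.632 F980
G1 X41.394 Y137.243 F980
G1 X27.847 Y131.632 F980
G1 X22.236 Y118.085 F980
G1 X27.847 Y104.538 F980
G1 X41.394 Y98.927 F980
G1 X54.941 Y104.538 F980
G1 X60.552 Y118.085 F980
M5
G0 X35.143 Y171.773
M3 S492
G1 X40.586 Y170.033 F1757
G1 X43.204 Y164.954 F1757
G1 X41.464 Y159.511 F1757
G1 X36.385 Y156.893 F1757
G1 X30.942 Y158.633 F1757
G1 X28.324 Y163.712 F1757
G1 X30.064 Y169.155 F1757
G1 X35.143 Y171.773 F1757
M5
G0 X39.510 Y168.488
M3 S152
G1 X51.998 Y168.488 F4125
G1 X51.998 Y106.428 F4125
G1 X39.510 Y106.428 F4125
G1 X39.510 Y168.488 F4125
M5
G0 X20.729 Y131.293
M3 S152
G1 X89.708 Y131.293 F4125
G1 X89.708 Y106.423 F4125
G1 X20.729 Y106.423 F4125
G1 X20.729 Y131.293 F4125
M5
G0 X0.000 Y0.000

1 u = 1 mm; y_m = 244.538 − y.

[1] `<circle>` circle, #ff00ff→cut S754 F980: (60.552,118.085) → (54.941,131.632) → (41.394,137.243) → (27.847,131.632) → (22.236,118.085) → (27.847,104.538) → (41.394,98.927) → (54.941,104.538) → (60.552,118.085) (closed)

[2] `<path>` regular polygon, #008000→score S492 F1757: (35.143,171.773) → (40.586,170.033) → (43.204,164.954) → (41.464,159.511) → (36.385,156.893) → (30.942,158.633) → (28.324,163.712) → (30.064,169.155) → (35.143,171.773) (closed)

[3] `<polygon>` rectangle, #ff8800→engrave S152 F4125: (39.510,168.488) → (51.998,168.488) → (51.998,106.428) → (39.510,106.428) → (39.510,168.488) (closed)

[4] `<polygon>` rectangle, #ff8800→engrave S152 F4125: (20.729,131.293) → (89.708,131.293) → (89.708,106.423) → (20.729,106.423) → (20.729,131.293) (closed)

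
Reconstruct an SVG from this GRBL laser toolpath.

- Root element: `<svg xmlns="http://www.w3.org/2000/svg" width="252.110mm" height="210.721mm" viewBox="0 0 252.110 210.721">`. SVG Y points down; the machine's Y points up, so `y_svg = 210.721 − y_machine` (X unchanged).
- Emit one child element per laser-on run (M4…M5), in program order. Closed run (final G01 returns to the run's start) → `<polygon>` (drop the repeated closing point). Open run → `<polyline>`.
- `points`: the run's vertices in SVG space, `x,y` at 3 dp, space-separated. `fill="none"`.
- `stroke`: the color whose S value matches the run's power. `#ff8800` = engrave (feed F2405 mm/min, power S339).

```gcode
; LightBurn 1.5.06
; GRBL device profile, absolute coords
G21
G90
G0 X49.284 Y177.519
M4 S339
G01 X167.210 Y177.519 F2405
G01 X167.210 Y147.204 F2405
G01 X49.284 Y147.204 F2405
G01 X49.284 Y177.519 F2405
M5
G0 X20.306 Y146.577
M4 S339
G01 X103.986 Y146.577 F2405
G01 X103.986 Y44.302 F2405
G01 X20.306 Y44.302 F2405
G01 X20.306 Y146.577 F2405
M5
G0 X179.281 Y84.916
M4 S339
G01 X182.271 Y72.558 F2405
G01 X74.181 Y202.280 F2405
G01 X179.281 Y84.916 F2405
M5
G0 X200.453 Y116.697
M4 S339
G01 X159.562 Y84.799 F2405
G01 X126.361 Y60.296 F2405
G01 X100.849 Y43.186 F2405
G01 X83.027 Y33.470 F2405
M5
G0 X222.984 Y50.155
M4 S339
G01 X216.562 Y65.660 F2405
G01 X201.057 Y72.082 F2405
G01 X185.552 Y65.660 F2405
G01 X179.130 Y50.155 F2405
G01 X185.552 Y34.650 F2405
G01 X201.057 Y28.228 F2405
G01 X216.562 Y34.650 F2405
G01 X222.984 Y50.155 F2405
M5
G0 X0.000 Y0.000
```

Each laser-on run becomes one SVG element. Flip Y back into SVG space with y_svg = 210.721 − y_machine. Every run uses S339, so all elements get stroke `#ff8800` (engrave).

Run 1: The run returns to its start, so emit a `<polygon>` with points (Y-flipped): 49.284,33.202 167.210,33.202 167.210,63.517 49.284,63.517.

Run 2: The run returns to its start, so emit a `<polygon>` with points (Y-flipped): 20.306,64.144 103.986,64.144 103.986,166.419 20.306,166.419.

Run 3: The run returns to its start, so emit a `<polygon>` with points (Y-flipped): 179.281,125.805 182.271,138.163 74.181,8.441.

Run 4: The run is open, so emit a `<polyline>` with points (Y-flipped): 200.453,94.024 159.562,125.922 126.361,150.425 100.849,167.535 83.027,177.251.

Run 5: The run returns to its start, so emit a `<polygon>` with points (Y-flipped): 222.984,160.566 216.562,145.061 201.057,138.639 185.552,145.061 179.130,160.566 185.552,176.071 201.057,182.493 216.562,176.071.

<svg xmlns="http://www.w3.org/2000/svg" width="252.110mm" height="210.721mm" viewBox="0 0 252.110 210.721">
  <polygon points="49.284,33.202 167.210,33.202 167.210,63.517 49.284,63.517" fill="none" stroke="#ff8800"/>
  <polygon points="20.306,64.144 103.986,64.144 103.986,166.419 20.306,166.419" fill="none" stroke="#ff8800"/>
  <polygon points="179.281,125.805 182.271,138.163 74.181,8.441" fill="none" stroke="#ff8800"/>
  <polyline points="200.453,94.024 159.562,125.922 126.361,150.425 100.849,167.535 83.027,177.251" fill="none" stroke="#ff8800"/>
  <polygon points="222.984,160.566 216.562,145.061 201.057,138.639 185.552,145.061 179.130,160.566 185.552,176.071 201.057,182.493 216.562,176.071" fill="none" stroke="#ff8800"/>
</svg>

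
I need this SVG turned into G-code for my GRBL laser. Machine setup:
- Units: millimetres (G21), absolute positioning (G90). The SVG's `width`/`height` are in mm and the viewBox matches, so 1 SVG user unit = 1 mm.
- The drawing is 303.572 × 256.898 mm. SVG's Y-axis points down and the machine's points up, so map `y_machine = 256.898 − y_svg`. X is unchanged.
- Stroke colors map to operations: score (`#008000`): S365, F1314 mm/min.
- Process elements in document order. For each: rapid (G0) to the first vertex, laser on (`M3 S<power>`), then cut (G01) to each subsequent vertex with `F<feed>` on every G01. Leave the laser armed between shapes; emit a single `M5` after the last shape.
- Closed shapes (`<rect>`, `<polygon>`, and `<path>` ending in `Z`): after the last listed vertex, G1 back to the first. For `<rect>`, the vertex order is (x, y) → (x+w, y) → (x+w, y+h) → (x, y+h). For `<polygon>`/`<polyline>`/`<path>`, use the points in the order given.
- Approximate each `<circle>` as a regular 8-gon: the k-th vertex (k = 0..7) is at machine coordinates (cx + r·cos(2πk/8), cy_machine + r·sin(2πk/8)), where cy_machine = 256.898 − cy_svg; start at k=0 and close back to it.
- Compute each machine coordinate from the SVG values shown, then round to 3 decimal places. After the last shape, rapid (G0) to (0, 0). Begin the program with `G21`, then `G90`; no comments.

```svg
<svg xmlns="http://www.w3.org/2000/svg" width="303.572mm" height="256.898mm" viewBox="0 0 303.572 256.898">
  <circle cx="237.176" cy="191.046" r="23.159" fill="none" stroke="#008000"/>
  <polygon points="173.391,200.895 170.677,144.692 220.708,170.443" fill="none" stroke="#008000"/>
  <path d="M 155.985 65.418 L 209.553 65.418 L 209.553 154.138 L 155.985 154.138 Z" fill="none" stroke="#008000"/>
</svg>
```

Since the viewBox matches the mm dimensions, user units are millimetres directly. The only transform is the Y-flip y_m = 256.898 − y_svg.

Shape 1 is a circle drawn with `<circle>`. Its stroke #008000 means score at S365, F1314. After flipping Y the toolpath is (260.335,65.852) → (253.552,82.228) → (237.176,89.011) → (220.800,82.228) → (214.017,65.852) → (220.800,49.476) → (237.176,42.693) → (253.552,49.476) → (260.335,65.852), returning to the start.

Shape 2 is a regular polygon drawn with `<polygon>`. Its stroke #008000 means score at S365, F1314. After flipping Y the toolpath is (173.391,56.003) → (170.677,112.206) → (220.708,86.455) → (173.391,56.003), returning to the start.

Shape 3 is a rectangle drawn with `<path>`. Its stroke #008000 means score at S365, F1314. After flipping Y the toolpath is (155.985,191.480) → (209.553,191.480) → (209.553,102.760) → (155.985,102.760) → (155.985,191.480), returning to the start.

G21
G90
G0 X260.335 Y65.852
M3 S365
G01 X253.552 Y82.228 F1314
G01 X237.176 Y89.011 F1314
G01 X220.800 Y82.228 F1314
G01 X214.017 Y65.852 F1314
G01 X220.800 Y49.476 F1314
G01 X237.176 Y42.693 F1314
G01 X253.552 Y49.476 F1314
G01 X260.335 Y65.852 F1314
G0 X173.391 Y56.003
M3 S365
G01 X170.677 Y112.206 F1314
G01 X220.708 Y86.455 F1314
G01 X173.391 Y56.003 F1314
G0 X155.985 Y191.480
M3 S365
G01 X209.553 Y191.480 F1314
G01 X209.553 Y102.760 F1314
G01 X155.985 Y102.760 F1314
G01 X155.985 Y191.480 F1314
M5
G0 X0.000 Y0.000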